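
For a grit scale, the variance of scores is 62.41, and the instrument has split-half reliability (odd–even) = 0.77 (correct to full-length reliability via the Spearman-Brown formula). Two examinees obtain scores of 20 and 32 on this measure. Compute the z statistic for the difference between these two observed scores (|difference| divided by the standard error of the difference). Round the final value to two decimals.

σ = 62.41^(1/2) = 7.9000
r_full = 2·0.77 / (1 + 0.77) ≈ 0.8701
SEM = 7.9000 × √(1 − 0.8701) = 7.9000 × √0.1299 ≈ 7.9000 × 0.3605 ≈ 2.8478
SE_diff = √2 × SEM ≈ 4.0274
z = |20 − 32| / 4.0274 = 12 / 4.0274 ≈ 2.9796

2.98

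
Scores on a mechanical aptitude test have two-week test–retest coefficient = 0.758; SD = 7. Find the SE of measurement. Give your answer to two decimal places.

The standard error of measurement is 7.0000*√(1 − 0.7580) ≃ 7.0000*0.4919 ≃ 3.4435.

3.44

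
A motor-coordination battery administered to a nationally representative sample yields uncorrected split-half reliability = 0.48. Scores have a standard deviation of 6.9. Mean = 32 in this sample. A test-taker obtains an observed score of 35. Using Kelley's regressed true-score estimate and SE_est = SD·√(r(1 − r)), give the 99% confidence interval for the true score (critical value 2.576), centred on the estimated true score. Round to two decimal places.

[25.46, 42.43]

Spearman-Brown: r = 2(0.48) / (1 + 0.48) = 0.9600 / 1.4800 ≃ 0.6486
T̂ = 0.6486(35) + 0.3514(32) ≃ 33.9459
SE_est = SD × √(r(1 − r)) = 6.9000 × √0.2279 ≃ 6.9000 × 0.4774 ≃ 3.2940
99% CI: 33.9459 ± 8.4854 ≃ (25.4606, 42.4313)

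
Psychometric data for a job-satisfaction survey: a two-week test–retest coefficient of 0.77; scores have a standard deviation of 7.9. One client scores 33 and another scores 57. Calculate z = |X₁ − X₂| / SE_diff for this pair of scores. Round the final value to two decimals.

The standard error of measurement is 7.9000·√(1 − 0.7700) ≈ 7.9000·0.4796 ≈ 3.7887.
SE_diff = √2 · SEM ≈ 5.3580
z = |33 − 57| / 5.3580 = 24 / 5.3580 ≈ 4.4792

4.48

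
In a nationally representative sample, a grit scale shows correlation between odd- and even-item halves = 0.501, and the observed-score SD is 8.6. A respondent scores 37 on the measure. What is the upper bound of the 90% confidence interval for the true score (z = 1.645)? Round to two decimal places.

45.16

r_full = 2·0.501 / (1 + 0.501) ≈ 0.6676
SEM = 8.6000 · √(1 − 0.6676) = 8.6000 · √0.3324 ≈ 8.6000 · 0.5766 ≈ 4.9586
1.645 · SEM ≈ 8.1569
Upper bound: 37 + 8.1569 = 45.1569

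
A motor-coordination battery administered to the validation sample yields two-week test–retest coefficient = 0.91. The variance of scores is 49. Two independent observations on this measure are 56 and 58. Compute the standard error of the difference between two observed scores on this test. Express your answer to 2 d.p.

σ = 49^(1/2) = 7.000
SEM = 7.000×√(1 − 0.910) ≈ 2.100
Standard error of the difference = 2.100·√2 ≈ 2.970

2.97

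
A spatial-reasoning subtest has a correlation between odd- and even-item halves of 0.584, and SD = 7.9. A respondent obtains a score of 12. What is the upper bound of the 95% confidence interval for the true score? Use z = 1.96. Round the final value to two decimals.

Spearman-Brown: r = 2(0.584) / (1 + 0.584) = 1.1680 / 1.5840 ≈ 0.7374
SEM = 7.9000·√(1 − 0.7374) ≈ 4.0485
Margin = 1.96 · 4.0485 ≈ 7.9351
Upper limit = 12 + 7.9351 ≈ 19.9351

19.94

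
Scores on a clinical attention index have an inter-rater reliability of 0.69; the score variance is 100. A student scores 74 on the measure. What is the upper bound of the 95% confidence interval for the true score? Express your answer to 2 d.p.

84.91

SD = √100 = 10.00000
The standard error of measurement is 10.00000·√(1 − 0.69000) ≈ 10.00000·0.55678 ≈ 5.56776.
Margin = 1.96 · 5.56776 ≈ 10.91282
Upper bound: 74 + 10.91282 = 84.91282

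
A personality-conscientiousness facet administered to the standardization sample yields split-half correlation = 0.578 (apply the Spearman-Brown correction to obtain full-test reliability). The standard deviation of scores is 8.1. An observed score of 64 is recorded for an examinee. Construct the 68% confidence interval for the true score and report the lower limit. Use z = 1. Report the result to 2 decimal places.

59.81

r_full = 2·0.578 / (1 + 0.578) ≈ 0.73257
SEM = 8.10000*√(1 − 0.73257) ≈ 4.18878
1 * SEM ≈ 4.18878
Lower limit = 64 − 4.18878 ≈ 59.81122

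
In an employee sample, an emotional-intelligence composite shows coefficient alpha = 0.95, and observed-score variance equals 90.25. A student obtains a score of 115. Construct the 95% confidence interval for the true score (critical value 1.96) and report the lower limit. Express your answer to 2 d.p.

110.84

σ = 90.25^(1/2) = 9.50000
SEM = 9.50000 × √(1 − 0.95000) = 9.50000 × √0.05000 ≃ 9.50000 × 0.22361 ≃ 2.12426
Margin = 1.96 × 2.12426 ≃ 4.16356
Lower bound: 115 − 4.16356 = 110.83644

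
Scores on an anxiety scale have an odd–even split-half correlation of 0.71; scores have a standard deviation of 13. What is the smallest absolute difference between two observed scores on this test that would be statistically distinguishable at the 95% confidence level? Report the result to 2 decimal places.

14.84

r_full = 2·0.71 / (1 + 0.71) ≈ 0.830
SEM = 13.000 * √(1 − 0.830) = 13.000 * √0.170 ≈ 13.000 * 0.412 ≈ 5.354
SE_diff = SEM * √2 ≈ 5.354 * 1.414 ≈ 7.571
Minimum reliable difference = 1.96 * SE_diff ≈ 1.96 * 7.571 ≈ 14.839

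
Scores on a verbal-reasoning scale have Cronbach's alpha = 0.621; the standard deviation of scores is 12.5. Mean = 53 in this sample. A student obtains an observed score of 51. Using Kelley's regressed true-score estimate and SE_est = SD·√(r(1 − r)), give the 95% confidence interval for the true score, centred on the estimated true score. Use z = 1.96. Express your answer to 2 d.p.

[39.87, 63.64]

T̂ = 0.621(51) + 0.379(53) ≈ 51.758
SE_est = SD × √(r(1 − r)) = 12.500 × √0.235 ≈ 12.500 × 0.485 ≈ 6.064
CI = 51.758 ± 1.96 × 6.064 → [39.872, 63.644]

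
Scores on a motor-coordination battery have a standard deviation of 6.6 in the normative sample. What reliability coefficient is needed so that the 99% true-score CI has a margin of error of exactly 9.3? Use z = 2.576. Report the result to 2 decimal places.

Required SEM = 9.3 / 2.576 ≈ 3.6102
r = 1 − (3.6102/6.6)² ≈ 1 − 0.2992 ≈ 0.7008

0.70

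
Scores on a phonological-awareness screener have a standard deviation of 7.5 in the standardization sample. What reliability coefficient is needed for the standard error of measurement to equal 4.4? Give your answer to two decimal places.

0.66

r = 1 − (4.400/7.5)² ≈ 1 − 0.344 ≈ 0.656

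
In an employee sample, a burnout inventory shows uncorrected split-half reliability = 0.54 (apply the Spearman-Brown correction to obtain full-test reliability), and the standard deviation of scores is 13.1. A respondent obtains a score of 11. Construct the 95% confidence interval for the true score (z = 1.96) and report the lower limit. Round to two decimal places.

-3.03

r_full = 2·0.54 / (1 + 0.54) ≈ 0.701
SEM = 13.100 * √(1 − 0.701) = 13.100 * √0.299 ≈ 13.100 * 0.547 ≈ 7.160
Margin = 1.96 * 7.160 ≈ 14.033
Lower bound: 11 − 14.033 = -3.033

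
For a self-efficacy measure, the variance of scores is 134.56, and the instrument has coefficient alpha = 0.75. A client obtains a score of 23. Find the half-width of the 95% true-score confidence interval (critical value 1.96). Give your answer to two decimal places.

SD = √134.56 ≈ 11.600
SEM = 11.600 × √(1 − 0.750) = 11.600 × √0.250 ≈ 11.600 × 0.500 ≈ 5.800
1.96 × SEM ≈ 11.368

11.37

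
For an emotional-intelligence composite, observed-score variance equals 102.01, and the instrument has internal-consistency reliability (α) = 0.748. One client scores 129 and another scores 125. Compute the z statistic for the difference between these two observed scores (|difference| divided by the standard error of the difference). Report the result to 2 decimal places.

0.56

SD = √102.01 = 10.10000
SEM = 10.10000 · √(1 − 0.74800) = 10.10000 · √0.25200 ≈ 10.10000 · 0.50200 ≈ 5.07016
Standard error of the difference = 5.07016·√2 ≈ 7.17029
z = |129 − 125| / 7.17029 = 4 / 7.17029 ≈ 0.55786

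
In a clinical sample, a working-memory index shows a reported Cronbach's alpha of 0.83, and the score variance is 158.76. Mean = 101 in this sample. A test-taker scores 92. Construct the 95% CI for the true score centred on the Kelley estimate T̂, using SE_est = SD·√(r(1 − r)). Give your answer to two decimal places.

SD = √158.76 = 12.6000
Estimated true score = 0.8300×92 + (1 − 0.8300)×101 ≈ 93.5300
SE_est = SD × √(r(1 − r)) = 12.6000 × √0.1411 ≈ 12.6000 × 0.3756 ≈ 4.7330
CI = 93.5300 ± 1.96 × 4.7330 → [84.2534, 102.8066]

[84.25, 102.81]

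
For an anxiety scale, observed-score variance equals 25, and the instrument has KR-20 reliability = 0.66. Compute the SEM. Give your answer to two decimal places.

σ = 25^(1/2) = 5.00000
SEM = 5.00000 * √(1 − 0.66000) = 5.00000 * √0.34000 ≈ 5.00000 * 0.58310 ≈ 2.91548

2.92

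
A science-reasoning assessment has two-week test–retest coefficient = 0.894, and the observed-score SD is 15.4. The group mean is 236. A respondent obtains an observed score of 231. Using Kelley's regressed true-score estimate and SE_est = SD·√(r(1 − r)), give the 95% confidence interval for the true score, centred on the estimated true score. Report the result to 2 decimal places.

T̂ = r·X + (1 − r)·M = 0.8940×231 + 0.1060×236 = 206.5140 + 25.0160 ≃ 231.5300
SE_est = SD × √(r(1 − r)) = 15.4000 × √0.0948 ≃ 15.4000 × 0.3078 ≃ 4.7407
95% CI: 231.5300 ± 9.2918 ≃ (222.2382, 240.8218)

[222.24, 240.82]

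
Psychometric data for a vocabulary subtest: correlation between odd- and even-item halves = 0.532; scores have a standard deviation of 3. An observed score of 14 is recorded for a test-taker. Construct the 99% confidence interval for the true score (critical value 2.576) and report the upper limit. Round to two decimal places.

18.27

Spearman-Brown: r = 2(0.532) / (1 + 0.532) = 1.0640 / 1.5320 ≈ 0.6945
The standard error of measurement is 3.0000·√(1 − 0.6945) ≈ 3.0000·0.5527 ≈ 1.6581.
2.576 · SEM ≈ 4.2713
Upper bound: 14 + 4.2713 = 18.2713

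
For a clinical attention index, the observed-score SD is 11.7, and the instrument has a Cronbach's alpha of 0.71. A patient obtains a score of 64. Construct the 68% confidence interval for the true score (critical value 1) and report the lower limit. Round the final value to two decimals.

SEM = 11.7000 · √(1 − 0.7100) = 11.7000 · √0.2900 ≈ 11.7000 · 0.5385 ≈ 6.3006
Margin = 1 · 6.3006 ≈ 6.3006
Lower limit = 64 − 6.3006 ≈ 57.6994

57.70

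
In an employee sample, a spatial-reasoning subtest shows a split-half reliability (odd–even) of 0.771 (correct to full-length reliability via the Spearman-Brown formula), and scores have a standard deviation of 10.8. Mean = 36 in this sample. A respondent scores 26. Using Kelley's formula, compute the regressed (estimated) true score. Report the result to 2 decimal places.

27.29

r_full = 2·0.771 / (1 + 0.771) ≈ 0.871
T̂ = r·X + (1 − r)·M = 0.871·26 + 0.129·36 ≈ 22.638 + 4.655 ≈ 27.293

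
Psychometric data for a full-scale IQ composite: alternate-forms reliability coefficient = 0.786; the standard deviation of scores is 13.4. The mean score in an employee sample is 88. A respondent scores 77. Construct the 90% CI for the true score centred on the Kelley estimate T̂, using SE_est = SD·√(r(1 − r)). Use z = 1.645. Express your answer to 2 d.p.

T̂ = r·X + (1 − r)·M = 0.786·77 + 0.214·88 = 60.522 + 18.832 ≈ 79.354
SE_est = 13.400·√(0.786·0.214) ≈ 5.496
CI = 79.354 ± 1.645 · 5.496 → [70.314, 88.394]

[70.31, 88.39]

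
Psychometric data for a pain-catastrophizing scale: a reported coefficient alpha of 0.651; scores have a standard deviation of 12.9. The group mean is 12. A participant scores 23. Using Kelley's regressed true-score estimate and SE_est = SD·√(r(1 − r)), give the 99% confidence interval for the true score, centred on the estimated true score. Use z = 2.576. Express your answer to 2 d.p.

[3.32, 35.00]

T̂ = 0.6510(23) + 0.3490(12) ≈ 19.1610
SE_est = SD * √(r(1 − r)) = 12.9000 * √0.2272 ≈ 12.9000 * 0.4767 ≈ 6.1488
99% CI: 19.1610 ± 15.8394 ≈ (3.3216, 35.0004)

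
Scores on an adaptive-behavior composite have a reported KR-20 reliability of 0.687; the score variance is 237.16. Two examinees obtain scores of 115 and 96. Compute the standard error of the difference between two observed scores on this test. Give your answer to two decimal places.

SD = √237.16 = 15.4000
SEM = 15.4000×√(1 − 0.6870) ≃ 8.6157
SE_diff = √2 × SEM ≃ 12.1845

12.18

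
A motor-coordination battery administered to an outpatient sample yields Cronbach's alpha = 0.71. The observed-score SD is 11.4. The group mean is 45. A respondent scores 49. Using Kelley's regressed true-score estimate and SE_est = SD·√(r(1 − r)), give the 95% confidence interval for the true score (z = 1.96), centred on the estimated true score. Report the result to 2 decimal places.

[37.70, 57.98]

T̂ = 0.7100(49) + 0.2900(45) ≃ 47.8400
SE_est = SD × √(r(1 − r)) = 11.4000 × √0.2059 ≃ 11.4000 × 0.4538 ≃ 5.1729
CI = 47.8400 ± 1.96 × 5.1729 → [37.7011, 57.9789]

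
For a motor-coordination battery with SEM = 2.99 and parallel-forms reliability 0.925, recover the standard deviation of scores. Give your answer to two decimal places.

10.92

SD = SEM / √(1 − r) = 2.99 / √0.0750 ≈ 2.99 / 0.2739 ≈ 10.9179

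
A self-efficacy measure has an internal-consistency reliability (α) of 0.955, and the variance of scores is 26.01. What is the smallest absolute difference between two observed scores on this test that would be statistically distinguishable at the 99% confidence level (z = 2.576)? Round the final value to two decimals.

3.94

σ = 26.01^(1/2) = 5.10000
SEM = 5.10000 · √(1 − 0.95500) = 5.10000 · √0.04500 ≈ 5.10000 · 0.21213 ≈ 1.08187
SE_diff = √2 · SEM ≈ 1.53000
Smallest detectable difference = 2.576·1.53000 ≈ 3.94128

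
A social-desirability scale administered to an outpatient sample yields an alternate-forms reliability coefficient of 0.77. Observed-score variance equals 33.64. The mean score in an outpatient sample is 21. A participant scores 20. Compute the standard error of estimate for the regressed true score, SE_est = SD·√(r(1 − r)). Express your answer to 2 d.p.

2.44

σ = 33.64^(1/2) = 5.80000
SE_est = 5.80000·√[r(1 − r)] ≈ 2.44083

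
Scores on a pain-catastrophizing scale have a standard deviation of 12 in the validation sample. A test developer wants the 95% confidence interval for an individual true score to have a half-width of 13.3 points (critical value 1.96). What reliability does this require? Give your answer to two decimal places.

0.68

SEM needed = half-width / z = 13.3/1.96 ≈ 6.786
r = 1 − (6.786/12)² ≈ 1 − 0.320 ≈ 0.680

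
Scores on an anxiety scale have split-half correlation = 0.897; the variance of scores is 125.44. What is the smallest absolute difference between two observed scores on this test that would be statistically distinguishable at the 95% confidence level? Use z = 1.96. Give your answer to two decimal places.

7.23

σ = 125.44^(1/2) = 11.200
r_full = 2·0.897 / (1 + 0.897) ≈ 0.946
SEM = 11.200*√(1 − 0.946) ≈ 2.610
Standard error of the difference = 2.610·√2 ≈ 3.691
Minimum reliable difference = 1.96 * SE_diff ≈ 1.96 * 3.691 ≈ 7.234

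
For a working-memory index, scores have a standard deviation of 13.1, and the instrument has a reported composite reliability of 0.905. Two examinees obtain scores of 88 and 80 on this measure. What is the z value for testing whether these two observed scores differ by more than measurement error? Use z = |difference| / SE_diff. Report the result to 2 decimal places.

1.40

The standard error of measurement is 13.1000×√(1 − 0.9050) ≃ 13.1000×0.3082 ≃ 4.0377.
SE_diff = √2 × SEM ≃ 5.7102
z = |88 − 80| / 5.7102 = 8 / 5.7102 ≃ 1.4010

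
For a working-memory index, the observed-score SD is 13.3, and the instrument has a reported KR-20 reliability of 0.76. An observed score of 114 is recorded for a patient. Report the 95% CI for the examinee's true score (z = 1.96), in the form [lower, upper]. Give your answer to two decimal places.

[101.23, 126.77]

SEM = 13.300 * √(1 − 0.760) = 13.300 * √0.240 ≃ 13.300 * 0.490 ≃ 6.516
Margin = 1.96 * 6.516 ≃ 12.771
95% CI: 114 ± 12.771 = [101.229, 126.771]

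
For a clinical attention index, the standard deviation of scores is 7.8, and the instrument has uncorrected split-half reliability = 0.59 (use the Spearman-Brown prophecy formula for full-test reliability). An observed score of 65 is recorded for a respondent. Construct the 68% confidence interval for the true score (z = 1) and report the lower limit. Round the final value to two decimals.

r_full = 2·0.59 / (1 + 0.59) ≈ 0.7421
SEM = 7.8000 · √(1 − 0.7421) = 7.8000 · √0.2579 ≈ 7.8000 · 0.5078 ≈ 3.9608
1 · SEM ≈ 3.9608
Lower limit = 65 − 3.9608 ≈ 61.0392

61.04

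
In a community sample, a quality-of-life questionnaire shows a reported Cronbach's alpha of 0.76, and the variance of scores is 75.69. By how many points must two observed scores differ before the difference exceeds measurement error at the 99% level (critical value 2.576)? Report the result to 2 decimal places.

SD = √75.69 = 8.700
SEM = 8.700·√(1 − 0.760) ≈ 4.262
SE_diff = SEM · √2 ≈ 4.262 · 1.414 ≈ 6.028
Minimum reliable difference = 2.576 · SE_diff ≈ 2.576 · 6.028 ≈ 15.527

15.53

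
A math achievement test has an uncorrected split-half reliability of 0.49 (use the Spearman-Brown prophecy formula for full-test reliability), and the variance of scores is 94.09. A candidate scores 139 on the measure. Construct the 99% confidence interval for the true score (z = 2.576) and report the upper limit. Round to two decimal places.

SD = √94.09 = 9.70000
Spearman-Brown: r = 2(0.49) / (1 + 0.49) = 0.98000 / 1.49000 ≈ 0.65772
SEM = 9.70000 × √(1 − 0.65772) = 9.70000 × √0.34228 ≈ 9.70000 × 0.58505 ≈ 5.67497
2.576 × SEM ≈ 14.61873
Upper limit = 139 + 14.61873 ≈ 153.61873

153.62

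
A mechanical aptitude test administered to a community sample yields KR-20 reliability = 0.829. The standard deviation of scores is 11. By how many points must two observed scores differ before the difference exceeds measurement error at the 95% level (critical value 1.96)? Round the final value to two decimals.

SEM = 11.0000 · √(1 − 0.8290) = 11.0000 · √0.1710 ≈ 11.0000 · 0.4135 ≈ 4.5487
SE_diff = √2 · SEM ≈ 6.4329
Minimum reliable difference = 1.96 · SE_diff ≈ 1.96 · 6.4329 ≈ 12.6085

12.61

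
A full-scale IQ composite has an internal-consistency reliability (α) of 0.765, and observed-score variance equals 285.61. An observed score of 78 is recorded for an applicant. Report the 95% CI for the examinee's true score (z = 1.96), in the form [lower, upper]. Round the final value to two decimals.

SD = √285.61 ≈ 16.90000
The standard error of measurement is 16.90000×√(1 − 0.76500) ≈ 16.90000×0.48477 ≈ 8.19258.
1.96 × SEM ≈ 16.05745
CI = 78 ± 16.05745 → [61.94255, 94.05745]

[61.94, 94.06]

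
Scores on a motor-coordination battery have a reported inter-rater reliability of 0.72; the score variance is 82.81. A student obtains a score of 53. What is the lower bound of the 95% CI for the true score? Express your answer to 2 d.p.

SD = √82.81 ≈ 9.1000
The standard error of measurement is 9.1000·√(1 − 0.7200) ≈ 9.1000·0.5292 ≈ 4.8153.
1.96 · SEM ≈ 9.4379
Lower limit = 53 − 9.4379 ≈ 43.5621

43.56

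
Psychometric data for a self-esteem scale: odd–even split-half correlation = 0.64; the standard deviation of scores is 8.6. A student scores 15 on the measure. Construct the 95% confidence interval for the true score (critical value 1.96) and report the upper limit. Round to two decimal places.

Spearman-Brown: r = 2(0.64) / (1 + 0.64) = 1.280 / 1.640 ≃ 0.780
The standard error of measurement is 8.600*√(1 − 0.780) ≃ 8.600*0.469 ≃ 4.029.
1.96 * SEM ≃ 7.897
Upper limit = 15 + 7.897 ≃ 22.897

22.90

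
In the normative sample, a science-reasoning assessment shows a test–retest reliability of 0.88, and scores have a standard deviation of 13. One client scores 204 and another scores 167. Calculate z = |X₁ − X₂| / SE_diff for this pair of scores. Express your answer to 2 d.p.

The standard error of measurement is 13.000·√(1 − 0.880) ≈ 13.000·0.346 ≈ 4.503.
Standard error of the difference = 4.503·√2 ≈ 6.369
z = 37 / 6.369 ≈ 5.810

5.81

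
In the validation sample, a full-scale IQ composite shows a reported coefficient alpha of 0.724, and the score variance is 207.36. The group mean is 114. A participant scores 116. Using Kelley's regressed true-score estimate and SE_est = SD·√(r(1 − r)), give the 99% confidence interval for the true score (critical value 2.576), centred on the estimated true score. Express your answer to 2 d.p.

[98.87, 132.03]

SD = √207.36 = 14.4000
T̂ = 0.7240(116) + 0.2760(114) ≈ 115.4480
SE_est = SD * √(r(1 − r)) = 14.4000 * √0.1998 ≈ 14.4000 * 0.4470 ≈ 6.4370
99% CI: 115.4480 ± 16.5818 ≈ (98.8662, 132.0298)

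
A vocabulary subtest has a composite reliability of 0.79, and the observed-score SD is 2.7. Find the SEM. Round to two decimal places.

The standard error of measurement is 2.7000×√(1 − 0.7900) ≈ 2.7000×0.4583 ≈ 1.2373.

1.24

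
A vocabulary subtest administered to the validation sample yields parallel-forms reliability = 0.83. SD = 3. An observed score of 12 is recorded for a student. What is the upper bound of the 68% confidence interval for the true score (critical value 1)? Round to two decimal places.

SEM = 3.000×√(1 − 0.830) ≃ 1.237
Margin = 1 × 1.237 ≃ 1.237
Upper bound: 12 + 1.237 = 13.237

13.24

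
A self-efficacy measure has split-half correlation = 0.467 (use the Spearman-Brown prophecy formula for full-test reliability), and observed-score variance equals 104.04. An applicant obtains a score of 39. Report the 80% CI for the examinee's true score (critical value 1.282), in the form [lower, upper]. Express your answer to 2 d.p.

[31.12, 46.88]

SD = √104.04 = 10.20000
r_full = 2·0.467 / (1 + 0.467) ≈ 0.63667
The standard error of measurement is 10.20000×√(1 − 0.63667) ≈ 10.20000×0.60277 ≈ 6.14821.
Half-width = 1.282×6.14821 ≈ 7.88201
CI = 39 ± 7.88201 → [31.11799, 46.88201]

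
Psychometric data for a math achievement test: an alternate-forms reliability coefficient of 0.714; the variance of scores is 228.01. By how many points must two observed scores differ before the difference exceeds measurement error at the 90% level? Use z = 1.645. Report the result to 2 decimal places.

SD = √228.01 = 15.100
SEM = 15.100 × √(1 − 0.714) = 15.100 × √0.286 ≃ 15.100 × 0.535 ≃ 8.075
SE_diff = √2 × SEM ≃ 11.420
Smallest detectable difference = 1.645×11.420 ≃ 18.786

18.79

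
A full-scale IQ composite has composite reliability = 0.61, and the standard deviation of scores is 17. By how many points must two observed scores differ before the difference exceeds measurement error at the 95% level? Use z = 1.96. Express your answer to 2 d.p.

29.43

SEM = 17.0000×√(1 − 0.6100) ≈ 10.6165
SE_diff = SEM × √2 ≈ 10.6165 × 1.4142 ≈ 15.0140
Smallest detectable difference = 1.96×15.0140 ≈ 29.4274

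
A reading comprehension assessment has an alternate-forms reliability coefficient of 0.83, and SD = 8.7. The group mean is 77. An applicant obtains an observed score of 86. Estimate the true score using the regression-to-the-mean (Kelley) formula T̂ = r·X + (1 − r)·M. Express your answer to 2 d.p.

84.47

T̂ = r·X + (1 − r)·M = 0.830*86 + 0.170*77 = 71.380 + 13.090 ≃ 84.470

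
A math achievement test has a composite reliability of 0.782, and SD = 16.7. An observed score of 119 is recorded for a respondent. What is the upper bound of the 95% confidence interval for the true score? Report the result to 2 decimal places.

134.28

The standard error of measurement is 16.70000×√(1 − 0.78200) ≈ 16.70000×0.46690 ≈ 7.79731.
Half-width = 1.96×7.79731 ≈ 15.28272
Upper limit = 119 + 15.28272 ≈ 134.28272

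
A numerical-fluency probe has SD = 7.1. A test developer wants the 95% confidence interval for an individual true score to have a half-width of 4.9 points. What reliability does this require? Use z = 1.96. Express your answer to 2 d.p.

0.88

SEM needed = half-width / z = 4.9/1.96 ≈ 2.500
Required reliability = 1 − (SEM/SD)² = 1 − 0.124 ≈ 0.876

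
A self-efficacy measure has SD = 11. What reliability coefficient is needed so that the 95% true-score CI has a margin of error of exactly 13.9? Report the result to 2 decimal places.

SEM needed = half-width / z = 13.9/1.96 ≃ 7.092
r = 1 − (SEM / SD)² = 1 − (7.092 / 11)² ≃ 1 − 0.416 ≃ 0.584

0.58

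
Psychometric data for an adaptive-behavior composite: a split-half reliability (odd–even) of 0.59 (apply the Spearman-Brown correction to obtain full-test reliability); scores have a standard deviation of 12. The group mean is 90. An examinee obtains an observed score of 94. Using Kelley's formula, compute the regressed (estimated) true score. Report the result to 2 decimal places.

Spearman-Brown: r = 2(0.59) / (1 + 0.59) = 1.1800 / 1.5900 ≈ 0.7421
T̂ = r·X + (1 − r)·M = 0.7421*94 + 0.2579*90 ≈ 69.7610 + 23.2075 ≈ 92.9686

92.97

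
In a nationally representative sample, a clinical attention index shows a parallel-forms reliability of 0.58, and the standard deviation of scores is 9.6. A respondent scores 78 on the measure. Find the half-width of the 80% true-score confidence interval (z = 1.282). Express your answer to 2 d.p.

SEM = 9.60000·√(1 − 0.58000) ≃ 6.22151
Half-width = 1.282·6.22151 ≃ 7.97598

7.98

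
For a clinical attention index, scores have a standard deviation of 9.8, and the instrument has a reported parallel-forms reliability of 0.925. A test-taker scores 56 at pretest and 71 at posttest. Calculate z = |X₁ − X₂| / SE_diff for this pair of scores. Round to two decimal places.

3.95

SEM = 9.80000*√(1 − 0.92500) ≈ 2.68384
SE_diff = SEM * √2 ≈ 2.68384 * 1.41421 ≈ 3.79552
z = |56 − 71| / 3.79552 = 15 / 3.79552 ≈ 3.95202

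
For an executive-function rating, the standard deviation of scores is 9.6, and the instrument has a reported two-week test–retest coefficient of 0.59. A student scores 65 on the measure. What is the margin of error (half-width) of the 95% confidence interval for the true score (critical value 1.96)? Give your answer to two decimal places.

SEM = 9.600 · √(1 − 0.590) = 9.600 · √0.410 ≈ 9.600 · 0.640 ≈ 6.147
1.96 · SEM ≈ 12.048

12.05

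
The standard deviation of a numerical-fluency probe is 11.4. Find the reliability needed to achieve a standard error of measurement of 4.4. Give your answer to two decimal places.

0.85

Required reliability = 1 − (SEM/SD)² = 1 − 0.1490 ≈ 0.8510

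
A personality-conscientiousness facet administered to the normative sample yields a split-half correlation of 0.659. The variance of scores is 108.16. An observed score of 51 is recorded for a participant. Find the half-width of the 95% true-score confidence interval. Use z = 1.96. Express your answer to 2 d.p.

9.24

SD = √108.16 = 10.40000
r_full = 2·0.659 / (1 + 0.659) ≃ 0.79445
SEM = 10.40000 · √(1 − 0.79445) = 10.40000 · √0.20555 ≃ 10.40000 · 0.45337 ≃ 4.71506
Margin = 1.96 · 4.71506 ≃ 9.24152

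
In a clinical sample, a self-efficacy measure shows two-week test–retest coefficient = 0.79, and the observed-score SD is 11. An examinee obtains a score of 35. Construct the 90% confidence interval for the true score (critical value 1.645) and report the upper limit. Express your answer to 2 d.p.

The standard error of measurement is 11.000×√(1 − 0.790) ≃ 11.000×0.458 ≃ 5.041.
Margin = 1.645 × 5.041 ≃ 8.292
Upper limit = 35 + 8.292 ≃ 43.292

43.29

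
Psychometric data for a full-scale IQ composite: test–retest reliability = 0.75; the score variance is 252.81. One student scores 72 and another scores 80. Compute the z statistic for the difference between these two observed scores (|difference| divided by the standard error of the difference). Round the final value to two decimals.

0.71

σ = 252.81^(1/2) = 15.900
SEM = 15.900 × √(1 − 0.750) = 15.900 × √0.250 ≈ 15.900 × 0.500 ≈ 7.950
Standard error of the difference = 7.950·√2 ≈ 11.243
z = 8 / 11.243 ≈ 0.712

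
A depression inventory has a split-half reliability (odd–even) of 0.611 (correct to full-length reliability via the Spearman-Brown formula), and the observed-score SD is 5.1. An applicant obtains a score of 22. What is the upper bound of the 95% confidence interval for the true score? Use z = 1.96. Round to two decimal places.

26.91

Spearman-Brown: r = 2(0.611) / (1 + 0.611) = 1.222 / 1.611 ≈ 0.759
The standard error of measurement is 5.100×√(1 − 0.759) ≈ 5.100×0.491 ≈ 2.506.
Margin = 1.96 × 2.506 ≈ 4.912
Upper limit = 22 + 4.912 ≈ 26.912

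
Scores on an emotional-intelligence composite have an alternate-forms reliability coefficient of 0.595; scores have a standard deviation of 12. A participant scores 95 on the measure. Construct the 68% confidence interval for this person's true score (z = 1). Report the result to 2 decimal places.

SEM = 12.00000 * √(1 − 0.59500) = 12.00000 * √0.40500 ≈ 12.00000 * 0.63640 ≈ 7.63675
1 * SEM ≈ 7.63675
68% CI: 95 ± 7.63675 = [87.36325, 102.63675]

[87.36, 102.64]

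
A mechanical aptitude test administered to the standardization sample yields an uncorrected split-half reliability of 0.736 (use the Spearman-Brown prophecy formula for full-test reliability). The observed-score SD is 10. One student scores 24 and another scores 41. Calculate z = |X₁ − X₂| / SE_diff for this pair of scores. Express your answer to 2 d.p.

3.08

r_full = 2·0.736 / (1 + 0.736) ≈ 0.8479
SEM = 10.0000·√(1 − 0.8479) ≈ 3.8997
Standard error of the difference = 3.8997·√2 ≈ 5.5150
z = 17 / 5.5150 ≈ 3.0825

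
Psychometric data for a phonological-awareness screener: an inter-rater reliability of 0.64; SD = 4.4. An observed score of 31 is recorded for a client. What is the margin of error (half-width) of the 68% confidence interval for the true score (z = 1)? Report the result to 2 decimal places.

2.64

SEM = 4.4000·√(1 − 0.6400) ≃ 2.6400
1 · SEM ≃ 2.6400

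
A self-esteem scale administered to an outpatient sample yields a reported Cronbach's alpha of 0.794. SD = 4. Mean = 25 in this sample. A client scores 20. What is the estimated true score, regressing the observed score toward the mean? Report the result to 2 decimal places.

Estimated true score = 0.794×20 + (1 − 0.794)×25 ≃ 21.030

21.03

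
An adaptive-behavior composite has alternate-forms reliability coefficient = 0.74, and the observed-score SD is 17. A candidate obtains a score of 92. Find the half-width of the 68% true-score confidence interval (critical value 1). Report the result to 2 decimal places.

8.67

SEM = 17.0000 · √(1 − 0.7400) = 17.0000 · √0.2600 ≈ 17.0000 · 0.5099 ≈ 8.6683
Half-width = 1·8.6683 ≈ 8.6683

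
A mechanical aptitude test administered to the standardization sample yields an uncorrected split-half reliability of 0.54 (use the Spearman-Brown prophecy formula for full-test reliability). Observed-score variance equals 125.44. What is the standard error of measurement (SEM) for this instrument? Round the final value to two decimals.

6.12

σ = 125.44^(1/2) = 11.200
r_full = 2·0.54 / (1 + 0.54) ≈ 0.701
SEM = 11.200*√(1 − 0.701) ≈ 6.121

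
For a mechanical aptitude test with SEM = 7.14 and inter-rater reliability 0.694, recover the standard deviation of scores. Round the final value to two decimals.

SD = 7.14 / √(1 − 0.694) ≈ 12.9074

12.91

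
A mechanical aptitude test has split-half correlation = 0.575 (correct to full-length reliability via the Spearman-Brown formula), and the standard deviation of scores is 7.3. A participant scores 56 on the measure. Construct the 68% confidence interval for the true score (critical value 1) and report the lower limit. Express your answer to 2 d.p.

r_full = 2·0.575 / (1 + 0.575) ≈ 0.73016
The standard error of measurement is 7.30000·√(1 − 0.73016) ≈ 7.30000·0.51946 ≈ 3.79208.
Half-width = 1·3.79208 ≈ 3.79208
Lower bound: 56 − 3.79208 = 52.20792

52.21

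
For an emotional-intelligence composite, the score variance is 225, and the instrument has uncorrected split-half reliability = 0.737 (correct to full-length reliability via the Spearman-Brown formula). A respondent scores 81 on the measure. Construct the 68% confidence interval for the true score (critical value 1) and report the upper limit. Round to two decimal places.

86.84

σ = 225^(1/2) = 15.0000
r_full = 2·0.737 / (1 + 0.737) ≈ 0.8486
The standard error of measurement is 15.0000*√(1 − 0.8486) ≈ 15.0000*0.3891 ≈ 5.8367.
Margin = 1 * 5.8367 ≈ 5.8367
Upper bound: 81 + 5.8367 = 86.8367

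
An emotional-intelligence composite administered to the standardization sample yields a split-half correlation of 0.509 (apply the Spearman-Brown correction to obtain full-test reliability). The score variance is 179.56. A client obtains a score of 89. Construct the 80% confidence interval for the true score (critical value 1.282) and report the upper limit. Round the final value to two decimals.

98.80

SD = √179.56 = 13.40000
Spearman-Brown: r = 2(0.509) / (1 + 0.509) = 1.01800 / 1.50900 ≃ 0.67462
SEM = 13.40000 × √(1 − 0.67462) = 13.40000 × √0.32538 ≃ 13.40000 × 0.57042 ≃ 7.64365
Margin = 1.282 × 7.64365 ≃ 9.79916
Upper limit = 89 + 9.79916 ≃ 98.79916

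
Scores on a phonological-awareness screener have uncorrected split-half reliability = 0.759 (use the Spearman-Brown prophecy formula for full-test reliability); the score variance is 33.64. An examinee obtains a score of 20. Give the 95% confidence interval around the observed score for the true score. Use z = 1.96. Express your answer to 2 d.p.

[15.79, 24.21]

σ = 33.64^(1/2) = 5.8000
Full-length reliability (Spearman-Brown) = 2(0.759)/(1+0.759) ≈ 0.8630
SEM = 5.8000 × √(1 − 0.8630) = 5.8000 × √0.1370 ≈ 5.8000 × 0.3701 ≈ 2.1469
Margin = 1.96 × 2.1469 ≈ 4.2078
CI = 20 ± 4.2078 → [15.7922, 24.2078]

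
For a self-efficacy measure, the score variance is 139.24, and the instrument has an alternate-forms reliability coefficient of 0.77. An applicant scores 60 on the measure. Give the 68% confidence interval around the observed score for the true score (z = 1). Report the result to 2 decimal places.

[54.34, 65.66]

SD = √139.24 = 11.8000
SEM = 11.8000 × √(1 − 0.7700) = 11.8000 × √0.2300 ≃ 11.8000 × 0.4796 ≃ 5.6591
Half-width = 1×5.6591 ≃ 5.6591
Interval: (54.3409, 65.6591)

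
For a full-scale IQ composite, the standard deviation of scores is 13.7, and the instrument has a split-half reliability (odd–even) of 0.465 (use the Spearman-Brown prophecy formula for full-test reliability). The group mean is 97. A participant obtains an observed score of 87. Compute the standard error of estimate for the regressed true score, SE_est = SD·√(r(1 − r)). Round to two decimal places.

6.60

Full-length reliability (Spearman-Brown) = 2(0.465)/(1+0.465) ≈ 0.6348
SE_est = SD × √(r(1 − r)) = 13.7000 × √0.2318 ≈ 13.7000 × 0.4815 ≈ 6.5963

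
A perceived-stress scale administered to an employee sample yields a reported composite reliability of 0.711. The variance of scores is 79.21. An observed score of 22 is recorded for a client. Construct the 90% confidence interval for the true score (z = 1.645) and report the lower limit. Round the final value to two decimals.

14.13

SD = √79.21 ≃ 8.900
SEM = 8.900 * √(1 − 0.711) = 8.900 * √0.289 ≃ 8.900 * 0.538 ≃ 4.785
1.645 * SEM ≃ 7.871
Lower limit = 22 − 7.871 ≃ 14.129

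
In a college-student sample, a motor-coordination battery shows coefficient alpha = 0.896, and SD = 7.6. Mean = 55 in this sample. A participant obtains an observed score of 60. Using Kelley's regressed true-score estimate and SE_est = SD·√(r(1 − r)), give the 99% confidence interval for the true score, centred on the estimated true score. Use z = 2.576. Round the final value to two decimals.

T̂ = r·X + (1 − r)·M = 0.8960×60 + 0.1040×55 = 53.7600 + 5.7200 ≈ 59.4800
SE_est = SD × √(r(1 − r)) = 7.6000 × √0.0932 ≈ 7.6000 × 0.3053 ≈ 2.3200
99% CI: 59.4800 ± 5.9763 ≈ (53.5037, 65.4563)

[53.50, 65.46]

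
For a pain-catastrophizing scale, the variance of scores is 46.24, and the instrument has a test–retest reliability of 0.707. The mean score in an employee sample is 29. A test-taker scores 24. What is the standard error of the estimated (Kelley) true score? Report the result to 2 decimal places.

SD = √46.24 = 6.8000
SE_est = 6.8000·√[r(1 − r)] ≈ 3.0949

3.09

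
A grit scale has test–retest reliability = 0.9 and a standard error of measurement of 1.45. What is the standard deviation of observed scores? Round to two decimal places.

4.59

σ = SEM·(1 − r)^(−1/2) ≈ 1.45×3.162 ≈ 4.585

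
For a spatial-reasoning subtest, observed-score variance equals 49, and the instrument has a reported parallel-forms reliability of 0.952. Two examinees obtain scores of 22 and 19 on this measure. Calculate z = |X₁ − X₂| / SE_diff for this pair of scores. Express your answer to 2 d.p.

SD = √49 ≈ 7.000
SEM = 7.000×√(1 − 0.952) ≈ 1.534
Standard error of the difference = 1.534·√2 ≈ 2.169
z = 3 / 2.169 ≈ 1.383

1.38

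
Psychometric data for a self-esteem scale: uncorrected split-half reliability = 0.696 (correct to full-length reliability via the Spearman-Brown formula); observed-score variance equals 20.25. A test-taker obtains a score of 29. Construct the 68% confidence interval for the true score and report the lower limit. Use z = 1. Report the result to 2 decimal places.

27.09

SD = √20.25 ≈ 4.5000
Spearman-Brown: r = 2(0.696) / (1 + 0.696) = 1.3920 / 1.6960 ≈ 0.8208
SEM = 4.5000 × √(1 − 0.8208) = 4.5000 × √0.1792 ≈ 4.5000 × 0.4234 ≈ 1.9052
Half-width = 1×1.9052 ≈ 1.9052
Lower bound: 29 − 1.9052 = 27.0948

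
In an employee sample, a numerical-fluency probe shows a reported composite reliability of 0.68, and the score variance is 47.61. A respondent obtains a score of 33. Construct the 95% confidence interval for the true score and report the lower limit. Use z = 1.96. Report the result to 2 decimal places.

SD = √47.61 = 6.90000
SEM = 6.90000·√(1 − 0.68000) ≃ 3.90323
1.96 · SEM ≃ 7.65033
Lower limit = 33 − 7.65033 ≃ 25.34967

25.35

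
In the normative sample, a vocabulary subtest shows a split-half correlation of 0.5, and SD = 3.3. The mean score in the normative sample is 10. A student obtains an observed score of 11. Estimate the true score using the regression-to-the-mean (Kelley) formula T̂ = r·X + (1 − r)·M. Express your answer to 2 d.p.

10.67

Spearman-Brown: r = 2(0.5) / (1 + 0.5) = 1.000 / 1.500 ≈ 0.667
Estimated true score = 0.667·11 + (1 − 0.667)·10 ≈ 10.667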